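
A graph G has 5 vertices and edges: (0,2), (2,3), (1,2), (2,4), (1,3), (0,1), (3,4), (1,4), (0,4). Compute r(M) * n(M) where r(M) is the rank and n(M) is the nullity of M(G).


r(M) = |V| - c = 5 - 1 = 4.
nullity = |E| - r(M) = 9 - 4 = 5.
Product = 4 * 5 = 20.

20


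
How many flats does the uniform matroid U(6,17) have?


Flats of U(6,17): every subset of size < 6 is a flat, plus E itself.
Count = C(17,0) + C(17,1) + C(17,2) + C(17,3) + C(17,4) + C(17,5) + 1
     = 1 + 17 + 136 + 680 + 2380 + 6188 + 1
     = 9403.

9403


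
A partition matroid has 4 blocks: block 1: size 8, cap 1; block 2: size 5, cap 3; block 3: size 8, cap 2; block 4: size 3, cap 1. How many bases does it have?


A basis picks exactly ci elements from block i.
Number of bases = product of C(|Si|, ci).
= C(8,1) * C(5,3) * C(8,2) * C(3,1)
= 8 * 10 * 28 * 3
= 6720.

6720


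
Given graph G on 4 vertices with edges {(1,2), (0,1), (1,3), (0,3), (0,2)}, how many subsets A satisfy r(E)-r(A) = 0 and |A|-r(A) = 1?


R(x,y) = sum over A in 2^E of x^(r(E)-r(A)) * y^(|A|-r(A)).
G has 4 vertices, 5 edges. r(E) = 3.
Enumerate all 2^5 = 32 subsets.
Count subsets with r(E)-r(A)=0 and |A|-r(A)=1: 5.

5


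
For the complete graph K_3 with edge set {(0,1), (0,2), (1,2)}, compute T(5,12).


T(K_3; x,y) = x^2 + x + y.
T(5,12) = 25 + 5 + 12 = 42.

42


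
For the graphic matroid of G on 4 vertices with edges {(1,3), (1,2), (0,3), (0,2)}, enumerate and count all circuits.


A circuit in a graphic matroid = edge set of a simple cycle.
G has 4 vertices and 4 edges.
Enumerating all minimal edge subsets forming cycles...
Total circuits found: 1.

1


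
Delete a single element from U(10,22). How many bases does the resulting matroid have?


Deleting e from U(10,22) gives U(10,21) since n > r.
Bases of U(10,21) = (21 choose 10) = 352716.

352716


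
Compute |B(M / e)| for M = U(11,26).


Contracting e from U(11,26) gives U(10,25).
Bases of U(10,25) = (25 choose 10) = 3268760.

3268760


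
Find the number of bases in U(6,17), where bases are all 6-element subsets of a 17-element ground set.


Bases of U(6,17) are all 6-element subsets of the 17-element ground set.
Number of bases = C(17,6).
C(17,6) = 12376.

12376


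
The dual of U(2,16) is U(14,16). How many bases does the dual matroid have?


The dual of U(r,n) is U(n-r, n) = U(14,16).
Bases of U(14,16) are all (14)-element subsets.
|B(M*)| = C(16,14) = 120.

120


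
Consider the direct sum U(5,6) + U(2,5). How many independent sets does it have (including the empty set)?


For a direct sum, |I(M1+M2)| = |I(M1)| * |I(M2)|.
|I(U(5,6))| = sum C(6,k) for k=0..5 = 63.
|I(U(2,5))| = sum C(5,k) for k=0..2 = 16.
Total = 63 * 16 = 1008.

1008


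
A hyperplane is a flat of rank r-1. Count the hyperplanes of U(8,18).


Hyperplanes of U(8,18) are flats of rank 7.
In a uniform matroid, these are exactly the (7)-element subsets.
Count = (18 choose 7) = 31824.

31824


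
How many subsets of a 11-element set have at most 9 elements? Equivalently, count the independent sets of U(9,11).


Independent sets of U(9,11) are all subsets of size <= 9.
Count = C(11,0) + C(11,1) + C(11,2) + C(11,3) + C(11,4) + C(11,5) + C(11,6) + C(11,7) + C(11,8) + C(11,9)
     = 1 + 11 + 55 + 165 + 330 + 462 + 462 + 330 + 165 + 55
     = 2036.

2036


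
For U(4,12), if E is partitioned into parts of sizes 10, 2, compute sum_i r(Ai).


r(Ai) = min(|Ai|, 4) for each part.
Sum = min(10,4) + min(2,4)
    = 4 + 2
    = 6.

6


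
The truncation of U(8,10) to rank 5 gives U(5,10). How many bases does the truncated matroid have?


Truncating U(8,10) to rank 5 gives U(5,10).
Bases of U(5,10) are all 5-element subsets of 10 elements.
Number of bases = C(10,5) = 252.

252


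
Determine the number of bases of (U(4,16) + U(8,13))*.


(M1+M2)* = M1* + M2*.
M1* = U(12,16), bases: C(16,12) = 1820.
M2* = U(5,13), bases: C(13,5) = 1287.
|B(M*)| = 1820 * 1287 = 2342340.

2342340


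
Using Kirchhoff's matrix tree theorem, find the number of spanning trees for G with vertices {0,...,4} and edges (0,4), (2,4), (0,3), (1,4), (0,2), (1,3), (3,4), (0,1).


By Kirchhoff's matrix tree theorem, the number of spanning trees equals
the determinant of any cofactor of the Laplacian matrix L.
G has 5 vertices and 8 edges.
Computing the (4 x 4) cofactor determinant gives 40.

40


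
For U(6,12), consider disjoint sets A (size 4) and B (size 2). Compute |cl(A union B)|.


|A union B| = 4 + 2 = 6 (disjoint).
In U(6,12), cl(S) = S if |S| < 6, else cl(S) = E.
Since 6 >= 6, cl(A union B) = E.
|cl(A union B)| = 12.

12


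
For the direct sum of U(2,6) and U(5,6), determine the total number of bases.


Bases of a direct sum M1 + M2: |B| = |B(M1)| * |B(M2)|.
|B(U(2,6))| = C(6,2) = 15.
|B(U(5,6))| = C(6,5) = 6.
Total bases = 15 * 6 = 90.

90


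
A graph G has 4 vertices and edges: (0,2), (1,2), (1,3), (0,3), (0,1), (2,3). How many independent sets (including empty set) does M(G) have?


An independent set in a graphic matroid is an acyclic edge subset.
G has 4 vertices and 6 edges.
Enumerate all 2^6 = 64 subsets, checking for acyclicity.
Total independent sets = 38.

38


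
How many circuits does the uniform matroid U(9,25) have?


In U(9,25), circuits are the (10)-element subsets.
Any set of 10 elements is dependent, and removing any one element gives
an independent set of size 9, so it is a minimal dependent set.
Number of circuits = C(25,10) = 25! / (10! * 15!) = 3268760.

3268760


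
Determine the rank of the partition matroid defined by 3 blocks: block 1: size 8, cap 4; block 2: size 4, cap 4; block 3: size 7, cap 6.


Rank of a partition matroid = sum of min(|Si|, ci) for each block.
= min(8,4) + min(4,4) + min(7,6)
= 4 + 4 + 6
= 14.

14


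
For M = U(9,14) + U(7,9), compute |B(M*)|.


(M1+M2)* = M1* + M2*.
M1* = U(5,14), bases: C(14,5) = 2002.
M2* = U(2,9), bases: C(9,2) = 36.
|B(M*)| = 2002 * 36 = 72072.

72072


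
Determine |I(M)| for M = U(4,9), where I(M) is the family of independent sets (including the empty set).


Independent sets of U(4,9) are all subsets of size <= 4.
Count = C(9,0) + C(9,1) + C(9,2) + C(9,3) + C(9,4)
     = 1 + 9 + 36 + 84 + 126
     = 256.

256


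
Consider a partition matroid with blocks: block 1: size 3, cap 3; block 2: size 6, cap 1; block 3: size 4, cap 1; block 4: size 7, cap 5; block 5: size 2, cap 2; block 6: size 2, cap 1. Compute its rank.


Rank of a partition matroid = sum of min(|Si|, ci) for each block.
= min(3,3) + min(6,1) + min(4,1) + min(7,5) + min(2,2) + min(2,1)
= 3 + 1 + 1 + 5 + 2 + 1
= 13.

13


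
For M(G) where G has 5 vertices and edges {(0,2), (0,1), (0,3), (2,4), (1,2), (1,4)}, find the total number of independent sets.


An independent set in a graphic matroid is an acyclic edge subset.
G has 5 vertices and 6 edges.
Enumerate all 2^6 = 64 subsets, checking for acyclicity.
Total independent sets = 48.

48


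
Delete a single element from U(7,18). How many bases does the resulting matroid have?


Deleting e from U(7,18) gives U(7,17) since n > r.
Bases of U(7,17) = C(17,7) = 19448.

19448


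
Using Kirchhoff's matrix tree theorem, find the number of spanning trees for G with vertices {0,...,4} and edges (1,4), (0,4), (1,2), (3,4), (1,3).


By Kirchhoff's matrix tree theorem, the number of spanning trees equals
the determinant of any cofactor of the Laplacian matrix L.
G has 5 vertices and 5 edges.
Computing the (4 x 4) cofactor determinant gives 3.

3


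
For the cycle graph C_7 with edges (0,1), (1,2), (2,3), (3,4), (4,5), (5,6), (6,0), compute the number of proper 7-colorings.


P(C_7, k) = (k-1)^7 + (-1)^7*(k-1).
P(7) = (6)^7 - 6
= 279936 - 6 = 279930.

279930


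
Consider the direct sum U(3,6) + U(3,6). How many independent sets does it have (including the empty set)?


For a direct sum, |I(M1+M2)| = |I(M1)| * |I(M2)|.
|I(U(3,6))| = sum C(6,k) for k=0..3 = 42.
|I(U(3,6))| = sum C(6,k) for k=0..3 = 42.
Total = 42 * 42 = 1764.

1764


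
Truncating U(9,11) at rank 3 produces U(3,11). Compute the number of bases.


Truncating U(9,11) to rank 3 gives U(3,11).
Bases of U(3,11) are all 3-element subsets of 11 elements.
Number of bases = C(11,3) = 11! / (3! * 8!) = 165.

165


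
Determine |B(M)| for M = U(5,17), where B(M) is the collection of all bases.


Bases of U(5,17) are all 5-element subsets of the 17-element ground set.
Number of bases = C(17,5).
C(17,5) = 6188.

6188


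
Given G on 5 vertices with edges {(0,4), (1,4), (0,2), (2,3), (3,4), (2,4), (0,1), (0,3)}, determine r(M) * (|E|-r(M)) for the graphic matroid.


r(M) = |V| - c = 5 - 1 = 4.
nullity = |E| - r(M) = 8 - 4 = 4.
Product = 4 * 4 = 16.

16


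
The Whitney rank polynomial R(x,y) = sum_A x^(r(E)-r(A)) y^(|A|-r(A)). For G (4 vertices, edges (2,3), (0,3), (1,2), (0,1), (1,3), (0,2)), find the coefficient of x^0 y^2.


R(x,y) = sum over A in 2^E of x^(r(E)-r(A)) * y^(|A|-r(A)).
G has 4 vertices, 6 edges. r(E) = 3.
Enumerate all 2^6 = 64 subsets.
Count subsets with r(E)-r(A)=0 and |A|-r(A)=2: 6.

6


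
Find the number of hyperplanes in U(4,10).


Hyperplanes of U(4,10) are flats of rank 3.
In a uniform matroid, these are exactly the (3)-element subsets.
Count = C(10,3) = (10 * 9 * 8) / (1 * 2 * 3) = 120.

120


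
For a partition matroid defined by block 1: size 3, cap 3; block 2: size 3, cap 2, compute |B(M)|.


A basis picks exactly ci elements from block i.
Number of bases = product of C(|Si|, ci).
= C(3,3) * C(3,2)
= 1 * 3
= 3.

3


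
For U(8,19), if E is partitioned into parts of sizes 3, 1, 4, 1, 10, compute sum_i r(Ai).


r(Ai) = min(|Ai|, 8) for each part.
Sum = min(3,8) + min(1,8) + min(4,8) + min(1,8) + min(10,8)
    = 3 + 1 + 4 + 1 + 8
    = 17.

17


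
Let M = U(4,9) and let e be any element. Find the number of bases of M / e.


Contracting e from U(4,9) gives U(3,8).
Bases of U(3,8) = C(8,3) = (8 * 7 * 6) / (1 * 2 * 3) = 56.

56


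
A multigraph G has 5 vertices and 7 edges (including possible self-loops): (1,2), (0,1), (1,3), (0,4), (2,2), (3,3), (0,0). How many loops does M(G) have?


In a graphic matroid, a loop is a self-loop edge (u,u) with rank 0.
Examining all 7 edges for self-loops...
Self-loops found: (2,2), (3,3), (0,0)
Number of loops = 3.

3


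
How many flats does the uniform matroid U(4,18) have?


Flats of U(4,18): every subset of size < 4 is a flat, plus E itself.
Count = C(18,0) + C(18,1) + C(18,2) + C(18,3) + 1
     = 1 + 18 + 153 + 816 + 1
     = 989.

989


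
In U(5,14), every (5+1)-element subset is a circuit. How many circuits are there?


In U(5,14), circuits are the (6)-element subsets.
Any set of 6 elements is dependent, and removing any one element gives
an independent set of size 5, so it is a minimal dependent set.
Number of circuits = (14 choose 6) = 3003.

3003


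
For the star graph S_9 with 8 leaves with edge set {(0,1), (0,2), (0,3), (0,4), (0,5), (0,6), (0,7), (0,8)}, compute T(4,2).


A star on 9 vertices is a tree with 8 edges.
T(x,y) = x^(8) for any tree.
T(4,2) = 4^8 = 65536.

65536


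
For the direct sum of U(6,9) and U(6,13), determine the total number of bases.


Bases of a direct sum M1 + M2: |B| = |B(M1)| * |B(M2)|.
|B(U(6,9))| = C(9,6) = 84.
|B(U(6,13))| = C(13,6) = 1716.
Total bases = 84 * 1716 = 144144.

144144


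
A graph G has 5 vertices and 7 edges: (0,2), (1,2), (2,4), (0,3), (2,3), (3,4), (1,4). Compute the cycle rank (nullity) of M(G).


Cycle rank (nullity) = |E| - r(M) = |E| - (|V| - c).
|E| = 7, |V| = 5, c = 1.
Nullity = 7 - (5 - 1) = 7 - 4 = 3.

3


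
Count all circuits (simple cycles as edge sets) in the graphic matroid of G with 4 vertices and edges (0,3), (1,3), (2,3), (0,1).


A circuit in a graphic matroid = edge set of a simple cycle.
G has 4 vertices and 4 edges.
Enumerating all minimal edge subsets forming cycles...
Total circuits found: 1.

1


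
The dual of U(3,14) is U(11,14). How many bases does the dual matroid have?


The dual of U(r,n) is U(n-r, n) = U(11,14).
Bases of U(11,14) are all (11)-element subsets.
|B(M*)| = C(14,11) = 364.

364


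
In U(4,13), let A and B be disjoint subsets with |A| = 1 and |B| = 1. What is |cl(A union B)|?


|A union B| = 1 + 1 = 2 (disjoint).
In U(4,13), cl(S) = S if |S| < 4, else cl(S) = E.
Since 2 < 4, cl(A union B) = A union B.
|cl(A union B)| = 2.

2


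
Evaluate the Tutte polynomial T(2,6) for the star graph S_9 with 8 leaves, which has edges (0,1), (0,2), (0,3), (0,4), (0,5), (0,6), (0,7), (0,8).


A star on 9 vertices is a tree with 8 edges.
T(x,y) = x^(8) for any tree.
T(2,6) = 2^8 = 256.

256


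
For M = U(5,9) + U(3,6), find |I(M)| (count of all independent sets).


For a direct sum, |I(M1+M2)| = |I(M1)| * |I(M2)|.
|I(U(5,9))| = sum C(9,k) for k=0..5 = 382.
|I(U(3,6))| = sum C(6,k) for k=0..3 = 42.
Total = 382 * 42 = 16044.

16044


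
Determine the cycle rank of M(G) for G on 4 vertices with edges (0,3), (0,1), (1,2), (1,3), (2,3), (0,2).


Cycle rank (nullity) = |E| - r(M) = |E| - (|V| - c).
|E| = 6, |V| = 4, c = 1.
Nullity = 6 - (4 - 1) = 6 - 3 = 3.

3


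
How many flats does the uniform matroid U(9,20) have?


Flats of U(9,20): every subset of size < 9 is a flat, plus E itself.
Count = C(20,0) + C(20,1) + C(20,2) + C(20,3) + C(20,4) + C(20,5) + C(20,6) + C(20,7) + C(20,8) + 1
     = 1 + 20 + 190 + 1140 + 4845 + 15504 + 38760 + 77520 + 125970 + 1
     = 263951.

263951


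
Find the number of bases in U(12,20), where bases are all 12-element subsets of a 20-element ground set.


Bases of U(12,20) are all 12-element subsets of the 20-element ground set.
Number of bases = C(20,12).
(20 choose 12) = 125970.

125970


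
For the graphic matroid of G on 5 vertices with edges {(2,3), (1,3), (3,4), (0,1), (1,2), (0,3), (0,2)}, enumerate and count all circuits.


A circuit in a graphic matroid = edge set of a simple cycle.
G has 5 vertices and 7 edges.
Enumerating all minimal edge subsets forming cycles...
Total circuits found: 7.

7


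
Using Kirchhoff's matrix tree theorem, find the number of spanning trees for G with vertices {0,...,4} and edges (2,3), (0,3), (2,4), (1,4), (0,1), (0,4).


By Kirchhoff's matrix tree theorem, the number of spanning trees equals
the determinant of any cofactor of the Laplacian matrix L.
G has 5 vertices and 6 edges.
Computing the (4 x 4) cofactor determinant gives 11.

11


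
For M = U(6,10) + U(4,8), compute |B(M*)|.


(M1+M2)* = M1* + M2*.
M1* = U(4,10), bases: C(10,4) = 210.
M2* = U(4,8), bases: C(8,4) = 70.
|B(M*)| = 210 * 70 = 14700.

14700


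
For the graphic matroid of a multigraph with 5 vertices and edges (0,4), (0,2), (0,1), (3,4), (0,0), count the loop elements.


In a graphic matroid, a loop is a self-loop edge (u,u) with rank 0.
Examining all 5 edges for self-loops...
Self-loops found: (0,0)
Number of loops = 1.

1


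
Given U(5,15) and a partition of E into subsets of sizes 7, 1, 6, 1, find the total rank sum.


r(Ai) = min(|Ai|, 5) for each part.
Sum = min(7,5) + min(1,5) + min(6,5) + min(1,5)
    = 5 + 1 + 5 + 1
    = 12.

12


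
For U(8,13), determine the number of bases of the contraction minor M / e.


Contracting e from U(8,13) gives U(7,12).
Bases of U(7,12) = C(12,7) = 792.

792


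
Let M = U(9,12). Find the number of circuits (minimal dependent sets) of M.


In U(9,12), circuits are the (10)-element subsets.
Any set of 10 elements is dependent, and removing any one element gives
an independent set of size 9, so it is a minimal dependent set.
Number of circuits = C(12,10) = 12! / (10! * 2!) = 66.

66


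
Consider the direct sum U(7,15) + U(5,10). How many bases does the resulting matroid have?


Bases of a direct sum M1 + M2: |B| = |B(M1)| * |B(M2)|.
|B(U(7,15))| = C(15,7) = 6435.
|B(U(5,10))| = C(10,5) = 252.
Total bases = 6435 * 252 = 1621620.

1621620


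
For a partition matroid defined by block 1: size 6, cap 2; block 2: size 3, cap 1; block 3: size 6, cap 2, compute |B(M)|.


A basis picks exactly ci elements from block i.
Number of bases = product of C(|Si|, ci).
= C(6,2) * C(3,1) * C(6,2)
= 15 * 3 * 15
= 675.

675


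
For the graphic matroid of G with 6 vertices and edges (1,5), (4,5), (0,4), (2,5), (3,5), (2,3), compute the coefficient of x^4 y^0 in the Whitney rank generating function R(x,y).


R(x,y) = sum over A in 2^E of x^(r(E)-r(A)) * y^(|A|-r(A)).
G has 6 vertices, 6 edges. r(E) = 5.
Enumerate all 2^6 = 64 subsets.
Count subsets with r(E)-r(A)=4 and |A|-r(A)=0: 6.

6


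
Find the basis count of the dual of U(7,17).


The dual of U(r,n) is U(n-r, n) = U(10,17).
Bases of U(10,17) are all (10)-element subsets.
|B(M*)| = (17 choose 10) = 19448.

19448


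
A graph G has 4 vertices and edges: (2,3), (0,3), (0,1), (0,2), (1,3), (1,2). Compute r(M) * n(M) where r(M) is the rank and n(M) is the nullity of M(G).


r(M) = |V| - c = 4 - 1 = 3.
nullity = |E| - r(M) = 6 - 3 = 3.
Product = 3 * 3 = 9.

9


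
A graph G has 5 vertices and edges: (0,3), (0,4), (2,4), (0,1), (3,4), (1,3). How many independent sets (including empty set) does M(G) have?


An independent set in a graphic matroid is an acyclic edge subset.
G has 5 vertices and 6 edges.
Enumerate all 2^6 = 64 subsets, checking for acyclicity.
Total independent sets = 48.

48


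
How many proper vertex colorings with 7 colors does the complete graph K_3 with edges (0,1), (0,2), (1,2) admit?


P(K_3, k) = k(k-1)(k-2)...(k-2).
P(7) = (7) * (6) * (5) = 210.

210


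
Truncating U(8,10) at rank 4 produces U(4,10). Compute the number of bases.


Truncating U(8,10) to rank 4 gives U(4,10).
Bases of U(4,10) are all 4-element subsets of 10 elements.
Number of bases = C(10,4) = 10! / (4! * 6!) = 210.

210


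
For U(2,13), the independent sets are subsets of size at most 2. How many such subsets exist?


Independent sets of U(2,13) are all subsets of size <= 2.
Count = (13 choose 0) + (13 choose 1) + (13 choose 2)
     = 1 + 13 + 78
     = 92.

92


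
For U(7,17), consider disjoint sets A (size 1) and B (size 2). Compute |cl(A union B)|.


|A union B| = 1 + 2 = 3 (disjoint).
In U(7,17), cl(S) = S if |S| < 7, else cl(S) = E.
Since 3 < 7, cl(A union B) = A union B.
|cl(A union B)| = 3.

3


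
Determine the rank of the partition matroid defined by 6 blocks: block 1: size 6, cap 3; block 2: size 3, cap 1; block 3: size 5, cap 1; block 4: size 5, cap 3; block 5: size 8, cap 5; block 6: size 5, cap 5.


Rank of a partition matroid = sum of min(|Si|, ci) for each block.
= min(6,3) + min(3,1) + min(5,1) + min(5,3) + min(8,5) + min(5,5)
= 3 + 1 + 1 + 3 + 5 + 5
= 18.

18


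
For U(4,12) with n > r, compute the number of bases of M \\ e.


Deleting e from U(4,12) gives U(4,11) since n > r.
Bases of U(4,11) = C(11,4) = (11 * 10 * 9 * 8) / (1 * 2 * 3 * 4) = 330.

330


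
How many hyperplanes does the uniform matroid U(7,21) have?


Hyperplanes of U(7,21) are flats of rank 6.
In a uniform matroid, these are exactly the (6)-element subsets.
Count = C(21,6) = 54264.

54264


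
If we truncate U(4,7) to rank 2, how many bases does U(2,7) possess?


Truncating U(4,7) to rank 2 gives U(2,7).
Bases of U(2,7) are all 2-element subsets of 7 elements.
Number of bases = (7 choose 2) = 21.

21


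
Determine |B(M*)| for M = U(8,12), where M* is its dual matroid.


The dual of U(r,n) is U(n-r, n) = U(4,12).
Bases of U(4,12) are all (4)-element subsets.
|B(M*)| = (12 choose 4) = 495.

495


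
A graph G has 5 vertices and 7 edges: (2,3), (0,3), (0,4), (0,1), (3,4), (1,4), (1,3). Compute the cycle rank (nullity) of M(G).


Cycle rank (nullity) = |E| - r(M) = |E| - (|V| - c).
|E| = 7, |V| = 5, c = 1.
Nullity = 7 - (5 - 1) = 7 - 4 = 3.

3


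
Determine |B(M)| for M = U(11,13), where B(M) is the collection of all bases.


Bases of U(11,13) are all 11-element subsets of the 13-element ground set.
Number of bases = C(13,11).
C(13,11) = 13! / (11! * 2!) = 78.

78


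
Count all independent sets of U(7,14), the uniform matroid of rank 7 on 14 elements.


Independent sets of U(7,14) are all subsets of size <= 7.
Count = (14 choose 0) + (14 choose 1) + (14 choose 2) + (14 choose 3) + (14 choose 4) + (14 choose 5) + (14 choose 6) + (14 choose 7)
     = 1 + 14 + 91 + 364 + 1001 + 2002 + 3003 + 3432
     = 9908.

9908


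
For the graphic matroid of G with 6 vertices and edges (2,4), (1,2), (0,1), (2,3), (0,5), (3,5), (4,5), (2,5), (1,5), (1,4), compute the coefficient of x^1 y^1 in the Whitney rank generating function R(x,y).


R(x,y) = sum over A in 2^E of x^(r(E)-r(A)) * y^(|A|-r(A)).
G has 6 vertices, 10 edges. r(E) = 5.
Enumerate all 2^10 = 1024 subsets.
Count subsets with r(E)-r(A)=1 and |A|-r(A)=1: 143.

143


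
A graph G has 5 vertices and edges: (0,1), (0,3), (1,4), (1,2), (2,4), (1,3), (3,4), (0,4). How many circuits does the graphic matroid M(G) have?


A circuit in a graphic matroid = edge set of a simple cycle.
G has 5 vertices and 8 edges.
Enumerating all minimal edge subsets forming cycles...
Total circuits found: 12.

12


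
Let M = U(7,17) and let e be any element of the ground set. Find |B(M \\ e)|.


Deleting e from U(7,17) gives U(7,16) since n > r.
Bases of U(7,16) = C(16,7) = 16! / (7! * 9!) = 11440.

11440


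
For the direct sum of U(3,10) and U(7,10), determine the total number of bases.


Bases of a direct sum M1 + M2: |B| = |B(M1)| * |B(M2)|.
|B(U(3,10))| = C(10,3) = 120.
|B(U(7,10))| = C(10,7) = 120.
Total bases = 120 * 120 = 14400.

14400


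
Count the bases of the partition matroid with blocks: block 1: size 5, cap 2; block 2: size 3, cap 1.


A basis picks exactly ci elements from block i.
Number of bases = product of C(|Si|, ci).
= C(5,2) * C(3,1)
= 10 * 3
= 30.

30


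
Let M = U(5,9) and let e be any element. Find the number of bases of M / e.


Contracting e from U(5,9) gives U(4,8).
Bases of U(4,8) = C(8,4) = 8! / (4! * 4!) = 70.

70


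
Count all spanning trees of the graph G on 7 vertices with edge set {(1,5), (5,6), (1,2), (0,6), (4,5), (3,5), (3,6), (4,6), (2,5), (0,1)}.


By Kirchhoff's matrix tree theorem, the number of spanning trees equals
the determinant of any cofactor of the Laplacian matrix L.
G has 7 vertices and 10 edges.
Computing the (6 x 6) cofactor determinant gives 76.

76


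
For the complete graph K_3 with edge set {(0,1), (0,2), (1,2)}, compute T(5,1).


T(K_3; x,y) = x^2 + x + y.
T(5,1) = 25 + 5 + 1 = 31.

31


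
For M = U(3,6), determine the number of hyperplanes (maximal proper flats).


Hyperplanes of U(3,6) are flats of rank 2.
In a uniform matroid, these are exactly the (2)-element subsets.
Count = C(6,2) = (6 * 5) / (1 * 2) = 15.

15


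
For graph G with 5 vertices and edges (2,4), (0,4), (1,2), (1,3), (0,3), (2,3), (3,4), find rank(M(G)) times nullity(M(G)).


r(M) = |V| - c = 5 - 1 = 4.
nullity = |E| - r(M) = 7 - 4 = 3.
Product = 4 * 3 = 12.

12


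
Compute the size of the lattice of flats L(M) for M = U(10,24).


Flats of U(10,24): every subset of size < 10 is a flat, plus E itself.
Count = (24 choose 0) + (24 choose 1) + (24 choose 2) + (24 choose 3) + (24 choose 4) + (24 choose 5) + (24 choose 6) + (24 choose 7) + (24 choose 8) + (24 choose 9) + 1
     = 1 + 24 + 276 + 2024 + 10626 + 42504 + 134596 + 346104 + 735471 + 1307504 + 1
     = 2579131.

2579131


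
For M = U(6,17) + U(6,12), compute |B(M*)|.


(M1+M2)* = M1* + M2*.
M1* = U(11,17), bases: C(17,11) = 12376.
M2* = U(6,12), bases: C(12,6) = 924.
|B(M*)| = 12376 * 924 = 11435424.

11435424


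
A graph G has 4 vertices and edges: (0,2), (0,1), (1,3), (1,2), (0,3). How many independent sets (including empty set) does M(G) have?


An independent set in a graphic matroid is an acyclic edge subset.
G has 4 vertices and 5 edges.
Enumerate all 2^5 = 32 subsets, checking for acyclicity.
Total independent sets = 24.

24


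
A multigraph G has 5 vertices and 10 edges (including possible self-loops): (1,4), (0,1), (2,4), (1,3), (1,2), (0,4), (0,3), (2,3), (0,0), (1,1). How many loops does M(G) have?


In a graphic matroid, a loop is a self-loop edge (u,u) with rank 0.
Examining all 10 edges for self-loops...
Self-loops found: (0,0), (1,1)
Number of loops = 2.

2


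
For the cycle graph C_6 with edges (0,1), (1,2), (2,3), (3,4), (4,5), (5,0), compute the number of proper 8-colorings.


P(C_6, k) = (k-1)^6 + (-1)^6*(k-1).
P(8) = (7)^6 + 7
= 117649 + 7 = 117656.

117656


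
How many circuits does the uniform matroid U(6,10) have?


In U(6,10), circuits are the (7)-element subsets.
Any set of 7 elements is dependent, and removing any one element gives
an independent set of size 6, so it is a minimal dependent set.
Number of circuits = C(10,7) = 10! / (7! * 3!) = 120.

120


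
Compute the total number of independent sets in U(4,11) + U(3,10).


For a direct sum, |I(M1+M2)| = |I(M1)| * |I(M2)|.
|I(U(4,11))| = sum C(11,k) for k=0..4 = 562.
|I(U(3,10))| = sum C(10,k) for k=0..3 = 176.
Total = 562 * 176 = 98912.

98912


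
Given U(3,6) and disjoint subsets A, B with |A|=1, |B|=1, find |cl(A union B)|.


|A union B| = 1 + 1 = 2 (disjoint).
In U(3,6), cl(S) = S if |S| < 3, else cl(S) = E.
Since 2 < 3, cl(A union B) = A union B.
|cl(A union B)| = 2.

2


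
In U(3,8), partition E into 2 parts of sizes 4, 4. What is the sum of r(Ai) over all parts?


r(Ai) = min(|Ai|, 3) for each part.
Sum = min(4,3) + min(4,3)
    = 3 + 3
    = 6.

6


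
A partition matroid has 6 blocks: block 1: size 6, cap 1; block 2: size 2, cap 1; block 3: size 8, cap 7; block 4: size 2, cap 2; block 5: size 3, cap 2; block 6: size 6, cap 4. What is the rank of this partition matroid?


Rank of a partition matroid = sum of min(|Si|, ci) for each block.
= min(6,1) + min(2,1) + min(8,7) + min(2,2) + min(3,2) + min(6,4)
= 1 + 1 + 7 + 2 + 2 + 4
= 17.

17


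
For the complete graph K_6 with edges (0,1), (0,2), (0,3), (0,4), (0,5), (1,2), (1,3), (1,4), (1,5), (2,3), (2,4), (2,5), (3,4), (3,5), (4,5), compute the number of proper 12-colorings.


P(K_6, k) = k(k-1)(k-2)...(k-5).
P(12) = (12) * (11) * (10) * (9) * (8) * (7) = 665280.

665280


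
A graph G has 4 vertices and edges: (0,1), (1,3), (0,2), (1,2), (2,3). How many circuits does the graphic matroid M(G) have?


A circuit in a graphic matroid = edge set of a simple cycle.
G has 4 vertices and 5 edges.
Enumerating all minimal edge subsets forming cycles...
Total circuits found: 3.

3


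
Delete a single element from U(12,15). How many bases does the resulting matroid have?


Deleting e from U(12,15) gives U(12,14) since n > r.
Bases of U(12,14) = C(14,12) = 14! / (12! * 2!) = 91.

91


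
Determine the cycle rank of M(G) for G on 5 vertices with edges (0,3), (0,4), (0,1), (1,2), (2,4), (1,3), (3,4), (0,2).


Cycle rank (nullity) = |E| - r(M) = |E| - (|V| - c).
|E| = 8, |V| = 5, c = 1.
Nullity = 8 - (5 - 1) = 8 - 4 = 4.

4


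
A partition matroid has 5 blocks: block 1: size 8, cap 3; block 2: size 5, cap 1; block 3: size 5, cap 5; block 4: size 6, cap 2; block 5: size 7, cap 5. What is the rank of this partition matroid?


Rank of a partition matroid = sum of min(|Si|, ci) for each block.
= min(8,3) + min(5,1) + min(5,5) + min(6,2) + min(7,5)
= 3 + 1 + 5 + 2 + 5
= 16.

16


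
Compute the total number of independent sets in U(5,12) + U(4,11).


For a direct sum, |I(M1+M2)| = |I(M1)| * |I(M2)|.
|I(U(5,12))| = sum C(12,k) for k=0..5 = 1586.
|I(U(4,11))| = sum C(11,k) for k=0..4 = 562.
Total = 1586 * 562 = 891332.

891332


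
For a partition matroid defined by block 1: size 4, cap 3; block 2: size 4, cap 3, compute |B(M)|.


A basis picks exactly ci elements from block i.
Number of bases = product of C(|Si|, ci).
= C(4,3) * C(4,3)
= 4 * 4
= 16.

16


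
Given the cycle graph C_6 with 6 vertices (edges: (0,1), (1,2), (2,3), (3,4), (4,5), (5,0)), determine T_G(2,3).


T(C_6; x,y) = x + x^2 + ... + x^(5) + y.
T(2,3) = 2^1 + 2^2 + 2^3 + 2^4 + 2^5 + 3
= 2 + 4 + 8 + 16 + 32 + 3
= 65.

65


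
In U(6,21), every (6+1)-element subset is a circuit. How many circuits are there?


In U(6,21), circuits are the (7)-element subsets.
Any set of 7 elements is dependent, and removing any one element gives
an independent set of size 6, so it is a minimal dependent set.
Number of circuits = (21 choose 7) = 116280.

116280


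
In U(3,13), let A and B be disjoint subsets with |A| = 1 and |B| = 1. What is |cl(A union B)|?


|A union B| = 1 + 1 = 2 (disjoint).
In U(3,13), cl(S) = S if |S| < 3, else cl(S) = E.
Since 2 < 3, cl(A union B) = A union B.
|cl(A union B)| = 2.

2


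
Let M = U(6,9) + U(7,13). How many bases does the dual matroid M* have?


(M1+M2)* = M1* + M2*.
M1* = U(3,9), bases: C(9,3) = 84.
M2* = U(6,13), bases: C(13,6) = 1716.
|B(M*)| = 84 * 1716 = 144144.

144144


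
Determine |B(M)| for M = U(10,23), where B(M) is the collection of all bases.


Bases of U(10,23) are all 10-element subsets of the 23-element ground set.
Number of bases = C(23,10).
C(23,10) = 23! / (10! * 13!) = 1144066.

1144066


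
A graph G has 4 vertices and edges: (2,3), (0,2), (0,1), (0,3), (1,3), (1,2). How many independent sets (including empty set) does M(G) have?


An independent set in a graphic matroid is an acyclic edge subset.
G has 4 vertices and 6 edges.
Enumerate all 2^6 = 64 subsets, checking for acyclicity.
Total independent sets = 38.

38


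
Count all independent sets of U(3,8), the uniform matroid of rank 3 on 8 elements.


Independent sets of U(3,8) are all subsets of size <= 3.
Count = (8 choose 0) + (8 choose 1) + (8 choose 2) + (8 choose 3)
     = 1 + 8 + 28 + 56
     = 93.

93


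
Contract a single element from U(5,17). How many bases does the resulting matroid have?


Contracting e from U(5,17) gives U(4,16).
Bases of U(4,16) = C(16,4) = (16 * 15 * 14 * 13) / (1 * 2 * 3 * 4) = 1820.

1820


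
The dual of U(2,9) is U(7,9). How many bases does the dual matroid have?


The dual of U(r,n) is U(n-r, n) = U(7,9).
Bases of U(7,9) are all (7)-element subsets.
|B(M*)| = (9 choose 7) = 36.

36


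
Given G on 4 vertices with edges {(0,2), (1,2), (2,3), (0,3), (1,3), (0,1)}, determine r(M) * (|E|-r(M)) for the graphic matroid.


r(M) = |V| - c = 4 - 1 = 3.
nullity = |E| - r(M) = 6 - 3 = 3.
Product = 3 * 3 = 9.

9


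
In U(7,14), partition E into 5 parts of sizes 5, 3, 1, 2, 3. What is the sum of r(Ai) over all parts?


r(Ai) = min(|Ai|, 7) for each part.
Sum = min(5,7) + min(3,7) + min(1,7) + min(2,7) + min(3,7)
    = 5 + 3 + 1 + 2 + 3
    = 14.

14


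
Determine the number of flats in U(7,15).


Flats of U(7,15): every subset of size < 7 is a flat, plus E itself.
Count = (15 choose 0) + (15 choose 1) + (15 choose 2) + (15 choose 3) + (15 choose 4) + (15 choose 5) + (15 choose 6) + 1
     = 1 + 15 + 105 + 455 + 1365 + 3003 + 5005 + 1
     = 9950.

9950


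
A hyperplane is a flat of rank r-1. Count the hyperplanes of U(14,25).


Hyperplanes of U(14,25) are flats of rank 13.
In a uniform matroid, these are exactly the (13)-element subsets.
Count = C(25,13) = 25! / (13! * 12!) = 5200300.

5200300


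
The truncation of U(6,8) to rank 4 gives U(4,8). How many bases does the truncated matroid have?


Truncating U(6,8) to rank 4 gives U(4,8).
Bases of U(4,8) are all 4-element subsets of 8 elements.
Number of bases = C(8,4) = 8! / (4! * 4!) = 70.

70


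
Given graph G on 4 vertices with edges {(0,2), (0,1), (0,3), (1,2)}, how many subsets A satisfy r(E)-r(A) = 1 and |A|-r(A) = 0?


R(x,y) = sum over A in 2^E of x^(r(E)-r(A)) * y^(|A|-r(A)).
G has 4 vertices, 4 edges. r(E) = 3.
Enumerate all 2^4 = 16 subsets.
Count subsets with r(E)-r(A)=1 and |A|-r(A)=0: 6.

6


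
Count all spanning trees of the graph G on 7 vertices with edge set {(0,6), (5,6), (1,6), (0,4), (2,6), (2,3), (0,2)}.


By Kirchhoff's matrix tree theorem, the number of spanning trees equals
the determinant of any cofactor of the Laplacian matrix L.
G has 7 vertices and 7 edges.
Computing the (6 x 6) cofactor determinant gives 3.

3


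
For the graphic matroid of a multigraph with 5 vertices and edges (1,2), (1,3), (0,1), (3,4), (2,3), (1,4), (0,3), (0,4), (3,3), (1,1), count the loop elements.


In a graphic matroid, a loop is a self-loop edge (u,u) with rank 0.
Examining all 10 edges for self-loops...
Self-loops found: (3,3), (1,1)
Number of loops = 2.

2


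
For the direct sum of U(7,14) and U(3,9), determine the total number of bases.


Bases of a direct sum M1 + M2: |B| = |B(M1)| * |B(M2)|.
|B(U(7,14))| = C(14,7) = 3432.
|B(U(3,9))| = C(9,3) = 84.
Total bases = 3432 * 84 = 288288.

288288


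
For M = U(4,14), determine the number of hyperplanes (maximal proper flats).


Hyperplanes of U(4,14) are flats of rank 3.
In a uniform matroid, these are exactly the (3)-element subsets.
Count = (14 choose 3) = 364.

364


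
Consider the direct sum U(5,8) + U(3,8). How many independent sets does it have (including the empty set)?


For a direct sum, |I(M1+M2)| = |I(M1)| * |I(M2)|.
|I(U(5,8))| = sum C(8,k) for k=0..5 = 219.
|I(U(3,8))| = sum C(8,k) for k=0..3 = 93.
Total = 219 * 93 = 20367.

20367


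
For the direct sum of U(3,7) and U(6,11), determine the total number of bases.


Bases of a direct sum M1 + M2: |B| = |B(M1)| * |B(M2)|.
|B(U(3,7))| = C(7,3) = 35.
|B(U(6,11))| = C(11,6) = 462.
Total bases = 35 * 462 = 16170.

16170


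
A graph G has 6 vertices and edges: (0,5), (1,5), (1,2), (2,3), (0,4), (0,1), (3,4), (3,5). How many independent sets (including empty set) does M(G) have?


An independent set in a graphic matroid is an acyclic edge subset.
G has 6 vertices and 8 edges.
Enumerate all 2^8 = 256 subsets, checking for acyclicity.
Total independent sets = 190.

190


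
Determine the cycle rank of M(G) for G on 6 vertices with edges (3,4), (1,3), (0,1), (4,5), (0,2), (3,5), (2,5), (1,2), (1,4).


Cycle rank (nullity) = |E| - r(M) = |E| - (|V| - c).
|E| = 9, |V| = 6, c = 1.
Nullity = 9 - (6 - 1) = 9 - 5 = 4.

4


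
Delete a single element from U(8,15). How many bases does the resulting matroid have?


Deleting e from U(8,15) gives U(8,14) since n > r.
Bases of U(8,14) = (14 choose 8) = 3003.

3003


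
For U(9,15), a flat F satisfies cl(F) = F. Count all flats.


Flats of U(9,15): every subset of size < 9 is a flat, plus E itself.
Count = C(15,0) + C(15,1) + C(15,2) + C(15,3) + C(15,4) + C(15,5) + C(15,6) + C(15,7) + C(15,8) + 1
     = 1 + 15 + 105 + 455 + 1365 + 3003 + 5005 + 6435 + 6435 + 1
     = 22820.

22820


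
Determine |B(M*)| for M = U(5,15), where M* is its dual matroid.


The dual of U(r,n) is U(n-r, n) = U(10,15).
Bases of U(10,15) are all (10)-element subsets.
|B(M*)| = C(15,10) = 3003.

3003


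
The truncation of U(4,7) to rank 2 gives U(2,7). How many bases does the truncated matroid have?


Truncating U(4,7) to rank 2 gives U(2,7).
Bases of U(2,7) are all 2-element subsets of 7 elements.
Number of bases = (7 choose 2) = 21.

21


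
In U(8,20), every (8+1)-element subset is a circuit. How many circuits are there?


In U(8,20), circuits are the (9)-element subsets.
Any set of 9 elements is dependent, and removing any one element gives
an independent set of size 8, so it is a minimal dependent set.
Number of circuits = C(20,9) = 167960.

167960


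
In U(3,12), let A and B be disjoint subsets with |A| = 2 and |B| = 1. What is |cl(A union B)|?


|A union B| = 2 + 1 = 3 (disjoint).
In U(3,12), cl(S) = S if |S| < 3, else cl(S) = E.
Since 3 >= 3, cl(A union B) = E.
|cl(A union B)| = 12.

12


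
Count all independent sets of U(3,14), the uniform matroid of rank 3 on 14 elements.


Independent sets of U(3,14) are all subsets of size <= 3.
Count = C(14,0) + C(14,1) + C(14,2) + C(14,3)
     = 1 + 14 + 91 + 364
     = 470.

470


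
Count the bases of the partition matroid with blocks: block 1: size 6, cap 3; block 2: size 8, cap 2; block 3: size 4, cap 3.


A basis picks exactly ci elements from block i.
Number of bases = product of C(|Si|, ci).
= C(6,3) * C(8,2) * C(4,3)
= 20 * 28 * 4
= 2240.

2240


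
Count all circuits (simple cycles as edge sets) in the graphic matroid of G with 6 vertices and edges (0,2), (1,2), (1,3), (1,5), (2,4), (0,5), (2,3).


A circuit in a graphic matroid = edge set of a simple cycle.
G has 6 vertices and 7 edges.
Enumerating all minimal edge subsets forming cycles...
Total circuits found: 3.

3


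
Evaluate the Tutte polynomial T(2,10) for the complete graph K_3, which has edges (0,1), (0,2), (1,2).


T(K_3; x,y) = x^2 + x + y.
T(2,10) = 4 + 2 + 10 = 16.

16


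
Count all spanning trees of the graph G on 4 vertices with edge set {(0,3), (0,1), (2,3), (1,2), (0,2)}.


By Kirchhoff's matrix tree theorem, the number of spanning trees equals
the determinant of any cofactor of the Laplacian matrix L.
G has 4 vertices and 5 edges.
Computing the (3 x 3) cofactor determinant gives 8.

8


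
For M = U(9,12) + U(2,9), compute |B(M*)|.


(M1+M2)* = M1* + M2*.
M1* = U(3,12), bases: C(12,3) = 220.
M2* = U(7,9), bases: C(9,7) = 36.
|B(M*)| = 220 * 36 = 7920.

7920


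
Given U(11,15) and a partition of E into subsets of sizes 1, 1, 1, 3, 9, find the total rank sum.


r(Ai) = min(|Ai|, 11) for each part.
Sum = min(1,11) + min(1,11) + min(1,11) + min(3,11) + min(9,11)
    = 1 + 1 + 1 + 3 + 9
    = 15.

15


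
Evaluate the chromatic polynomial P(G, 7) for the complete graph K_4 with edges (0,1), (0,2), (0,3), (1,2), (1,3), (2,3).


P(K_4, k) = k(k-1)(k-2)...(k-3).
P(7) = (7) * (6) * (5) * (4) = 840.

840


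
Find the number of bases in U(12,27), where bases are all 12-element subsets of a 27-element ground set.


Bases of U(12,27) are all 12-element subsets of the 27-element ground set.
Number of bases = C(27,12).
C(27,12) = 27! / (12! * 15!) = 17383860.

17383860


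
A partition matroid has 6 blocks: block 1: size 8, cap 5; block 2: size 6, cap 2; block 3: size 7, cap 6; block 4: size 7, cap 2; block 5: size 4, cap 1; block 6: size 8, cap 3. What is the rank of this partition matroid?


Rank of a partition matroid = sum of min(|Si|, ci) for each block.
= min(8,5) + min(6,2) + min(7,6) + min(7,2) + min(4,1) + min(8,3)
= 5 + 2 + 6 + 2 + 1 + 3
= 19.

19


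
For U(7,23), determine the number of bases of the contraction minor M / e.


Contracting e from U(7,23) gives U(6,22).
Bases of U(6,22) = (22 choose 6) = 74613.

74613


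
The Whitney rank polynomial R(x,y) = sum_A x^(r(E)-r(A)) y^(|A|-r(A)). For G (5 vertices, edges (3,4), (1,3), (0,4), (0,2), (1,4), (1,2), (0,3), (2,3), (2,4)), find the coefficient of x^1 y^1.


R(x,y) = sum over A in 2^E of x^(r(E)-r(A)) * y^(|A|-r(A)).
G has 5 vertices, 9 edges. r(E) = 4.
Enumerate all 2^9 = 512 subsets.
Count subsets with r(E)-r(A)=1 and |A|-r(A)=1: 51.

51


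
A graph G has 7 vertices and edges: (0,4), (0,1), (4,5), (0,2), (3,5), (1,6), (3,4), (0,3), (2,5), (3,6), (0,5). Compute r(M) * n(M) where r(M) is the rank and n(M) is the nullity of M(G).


r(M) = |V| - c = 7 - 1 = 6.
nullity = |E| - r(M) = 11 - 6 = 5.
Product = 6 * 5 = 30.

30


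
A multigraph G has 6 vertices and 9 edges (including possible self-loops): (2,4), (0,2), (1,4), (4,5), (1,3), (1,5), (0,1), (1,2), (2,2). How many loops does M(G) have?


In a graphic matroid, a loop is a self-loop edge (u,u) with rank 0.
Examining all 9 edges for self-loops...
Self-loops found: (2,2)
Number of loops = 1.

1


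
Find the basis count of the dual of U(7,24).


The dual of U(r,n) is U(n-r, n) = U(17,24).
Bases of U(17,24) are all (17)-element subsets.
|B(M*)| = C(24,17) = 346104.

346104


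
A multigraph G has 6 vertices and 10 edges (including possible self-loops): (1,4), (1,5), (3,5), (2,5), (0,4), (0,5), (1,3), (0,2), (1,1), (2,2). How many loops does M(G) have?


In a graphic matroid, a loop is a self-loop edge (u,u) with rank 0.
Examining all 10 edges for self-loops...
Self-loops found: (1,1), (2,2)
Number of loops = 2.

2
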